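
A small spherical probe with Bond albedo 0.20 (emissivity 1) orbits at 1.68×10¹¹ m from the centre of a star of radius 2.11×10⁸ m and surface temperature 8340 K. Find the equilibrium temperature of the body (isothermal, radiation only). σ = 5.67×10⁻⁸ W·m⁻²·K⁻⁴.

The star's surface emits σT_*⁴; at distance d the flux is S = σT_*⁴(R_*/d)².
S = 5.67×10⁻⁸·(8340)⁴·(2.11×10⁸/1.68×10¹¹)² = 432.7 W/m².
For an isothermal sphere T⁴ = (1−a)S/(4σ) = 1.526×10⁹ K⁴.

T ≈ 198 K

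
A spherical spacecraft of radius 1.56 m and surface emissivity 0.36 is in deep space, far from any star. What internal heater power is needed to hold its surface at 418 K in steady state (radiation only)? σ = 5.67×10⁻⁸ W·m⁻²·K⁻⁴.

P ≈ 19100 W

P = εσ·4πr²·T⁴.
4πr² = 30.58 m²; T⁴ = 3.053×10¹⁰ K⁴.
P = 0.36·5.67×10⁻⁸·30.58·3.053×10¹⁰.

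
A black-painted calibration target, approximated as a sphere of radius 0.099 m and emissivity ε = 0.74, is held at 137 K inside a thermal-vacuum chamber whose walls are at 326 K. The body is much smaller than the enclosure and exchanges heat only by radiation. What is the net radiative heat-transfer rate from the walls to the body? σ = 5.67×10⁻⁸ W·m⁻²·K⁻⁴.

P_net ≈ 56.5 W

For a small grey body in a large enclosure: P_net = εσA(T_body⁴ − T_wall⁴).
A = 4πr² = 0.1232 m²; T_body⁴ − T_wall⁴ = 3.523×10⁸ − 1.129×10¹⁰ = -1.094×10¹⁰ K⁴.
|P_net| = 0.74·5.67×10⁻⁸·0.1232·1.094×10¹⁰.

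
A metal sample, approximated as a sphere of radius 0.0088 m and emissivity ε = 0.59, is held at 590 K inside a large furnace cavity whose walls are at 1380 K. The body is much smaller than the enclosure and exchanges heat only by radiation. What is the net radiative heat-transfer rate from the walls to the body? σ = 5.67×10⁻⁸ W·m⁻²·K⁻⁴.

For a small grey body in a large enclosure: P_net = εσA(T_body⁴ − T_wall⁴).
A = 4πr² = 9.731×10⁻⁴ m²; T_body⁴ − T_wall⁴ = 1.212×10¹¹ − 3.627×10¹² = -3.506×10¹² K⁴.
|P_net| = 0.59·5.67×10⁻⁸·9.731×10⁻⁴·3.506×10¹².

P_net ≈ 114 W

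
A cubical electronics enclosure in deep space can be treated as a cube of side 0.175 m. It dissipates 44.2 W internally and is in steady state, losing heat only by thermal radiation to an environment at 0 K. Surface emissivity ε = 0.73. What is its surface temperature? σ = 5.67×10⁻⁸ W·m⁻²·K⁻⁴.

T ≈ 276 K

Steady state: internal power = radiated power, P = εσA T⁴.
Radiating area A = 6L² = 0.1837 m².
T⁴ = P/(εσA) = 44.2/(0.73·5.67×10⁻⁸·0.1837) = 5.812×10⁹ K⁴.
T = (5.812×10⁹)^(1/4).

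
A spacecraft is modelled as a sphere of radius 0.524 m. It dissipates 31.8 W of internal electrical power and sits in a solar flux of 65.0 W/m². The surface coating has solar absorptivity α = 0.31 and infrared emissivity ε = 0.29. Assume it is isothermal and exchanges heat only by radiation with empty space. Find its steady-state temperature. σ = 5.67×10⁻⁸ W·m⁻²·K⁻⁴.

T ≈ 172 K

At steady state, absorbed solar power + internal power = radiated power.
Absorbed: α·S·A_cross = 0.31·65.0·0.8626 = 17.38 W (cross-section πr²).
Total input = 17.38 + 31.8 = 49.18 W.
Radiated: εσ·A_surf·T⁴ with A_surf = 4πr² = 3.450 m².
T⁴ = 49.18/(0.29·5.67×10⁻⁸·3.450) = 8.669×10⁸ K⁴.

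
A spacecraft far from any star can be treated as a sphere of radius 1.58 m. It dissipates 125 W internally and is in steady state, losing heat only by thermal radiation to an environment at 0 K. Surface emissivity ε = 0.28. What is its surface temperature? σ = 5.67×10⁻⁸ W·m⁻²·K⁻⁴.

Steady state: internal power = radiated power, P = εσA T⁴.
Radiating area A = 4πr² = 31.37 m².
T⁴ = P/(εσA) = 125/(0.28·5.67×10⁻⁸·31.37) = 2.510×10⁸ K⁴.
T = (2.510×10⁸)^(1/4).

T ≈ 126 K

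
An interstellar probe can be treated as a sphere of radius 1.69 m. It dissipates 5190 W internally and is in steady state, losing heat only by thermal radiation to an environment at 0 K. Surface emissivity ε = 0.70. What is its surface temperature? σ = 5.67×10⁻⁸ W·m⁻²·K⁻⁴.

Steady state: internal power = radiated power, P = εσA T⁴.
Radiating area A = 4πr² = 35.89 m².
T⁴ = P/(εσA) = 5190/(0.70·5.67×10⁻⁸·35.89) = 3.643×10⁹ K⁴.
T = (3.643×10⁹)^(1/4).

T ≈ 246 K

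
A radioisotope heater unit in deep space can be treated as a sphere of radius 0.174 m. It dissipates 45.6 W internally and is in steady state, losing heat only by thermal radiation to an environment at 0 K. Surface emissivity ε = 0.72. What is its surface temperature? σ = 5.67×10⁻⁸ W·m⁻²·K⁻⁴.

T ≈ 233 K

Steady state: internal power = radiated power, P = εσA T⁴.
Radiating area A = 4πr² = 0.3805 m².
T⁴ = P/(εσA) = 45.6/(0.72·5.67×10⁻⁸·0.3805) = 2.936×10⁹ K⁴.
T = (2.936×10⁹)^(1/4).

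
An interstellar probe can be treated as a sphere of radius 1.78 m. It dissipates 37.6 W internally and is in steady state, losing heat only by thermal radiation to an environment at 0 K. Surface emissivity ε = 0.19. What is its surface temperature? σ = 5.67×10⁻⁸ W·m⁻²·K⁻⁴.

Steady state: internal power = radiated power, P = εσA T⁴.
Radiating area A = 4πr² = 39.82 m².
T⁴ = P/(εσA) = 37.6/(0.19·5.67×10⁻⁸·39.82) = 8.766×10⁷ K⁴.
T = (8.766×10⁷)^(1/4).

T ≈ 96.8 K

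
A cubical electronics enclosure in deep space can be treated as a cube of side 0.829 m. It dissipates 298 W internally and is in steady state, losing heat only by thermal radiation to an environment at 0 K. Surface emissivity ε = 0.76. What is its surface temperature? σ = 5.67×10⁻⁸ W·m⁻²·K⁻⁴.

Steady state: internal power = radiated power, P = εσA T⁴.
Radiating area A = 6L² = 4.123 m².
T⁴ = P/(εσA) = 298/(0.76·5.67×10⁻⁸·4.123) = 1.677×10⁹ K⁴.
T = (1.677×10⁹)^(1/4).

T ≈ 202 K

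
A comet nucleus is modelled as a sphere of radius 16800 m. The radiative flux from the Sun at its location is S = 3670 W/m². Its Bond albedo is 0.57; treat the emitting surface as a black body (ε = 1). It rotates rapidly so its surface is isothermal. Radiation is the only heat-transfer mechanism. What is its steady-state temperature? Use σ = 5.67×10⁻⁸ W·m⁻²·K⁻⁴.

T ≈ 289 K

At equilibrium, absorbed power = emitted power.
Absorbing cross-section = πr² = 8.867×10⁸ m²; emitting surface = 4πr² = 3.547×10⁹ m² (ratio 4).
(1−a)S·A_cross = εσ·A_surf·T⁴  ⇒  T⁴ = (1−a)S/(4σ).
T⁴ = 0.430·3670/(4·5.67×10⁻⁸) = 6.958×10⁹ K⁴.
T = (6.958×10⁹)^(1/4).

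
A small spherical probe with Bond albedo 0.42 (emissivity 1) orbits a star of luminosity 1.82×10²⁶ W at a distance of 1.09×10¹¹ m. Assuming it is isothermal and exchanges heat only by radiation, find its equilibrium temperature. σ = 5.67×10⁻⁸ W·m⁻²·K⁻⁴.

First find the stellar flux at distance d: S = L/(4πd²) = 1.82×10²⁶/(4π·(1.09×10¹¹)²) = 1219 W/m².
For an isothermal sphere, absorbed (1−a)S·πr² = emitted σ·4πr²·T⁴, so T⁴ = (1−a)S/(4σ).
T⁴ = 0.580·1219/(4·5.67×10⁻⁸) = 3.117×10⁹ K⁴.

T ≈ 236 K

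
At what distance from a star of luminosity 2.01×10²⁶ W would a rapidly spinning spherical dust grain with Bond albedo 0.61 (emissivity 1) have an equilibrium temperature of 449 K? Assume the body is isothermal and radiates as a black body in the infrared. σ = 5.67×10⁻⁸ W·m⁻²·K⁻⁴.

d ≈ 2.60×10¹⁰ m

For an isothermal black-emitting sphere, (1−a)S·πr² = σ·4πr²·T⁴ ⇒ S = 4σT⁴/(1−a).
S = 4·5.67×10⁻⁸·(449)⁴/0.390 = 23640 W/m².
Flux falls as S = L/(4πd²), so d = √(L/(4πS)) = √(2.01×10²⁶/(4π·23640)).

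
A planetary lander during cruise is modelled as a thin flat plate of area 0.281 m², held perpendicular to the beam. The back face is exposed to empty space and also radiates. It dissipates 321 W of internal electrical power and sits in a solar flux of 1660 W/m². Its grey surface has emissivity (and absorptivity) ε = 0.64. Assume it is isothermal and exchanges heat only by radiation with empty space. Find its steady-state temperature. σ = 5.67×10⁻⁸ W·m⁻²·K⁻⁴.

At steady state, absorbed solar power + internal power = radiated power.
Absorbed: α·S·A_cross = 0.64·1660·0.2810 = 298.5 W (cross-section A).
Total input = 298.5 + 321 = 619.5 W.
Radiated: εσ·A_surf·T⁴ with A_surf = 2A = 0.5620 m².
T⁴ = 619.5/(0.64·5.67×10⁻⁸·0.5620) = 3.038×10¹⁰ K⁴.

T ≈ 417 K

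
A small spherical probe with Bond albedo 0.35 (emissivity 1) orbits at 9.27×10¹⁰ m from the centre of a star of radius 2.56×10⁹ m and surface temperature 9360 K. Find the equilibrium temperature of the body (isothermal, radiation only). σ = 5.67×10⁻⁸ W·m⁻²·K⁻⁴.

T ≈ 988 K

The star's surface emits σT_*⁴; at distance d the flux is S = σT_*⁴(R_*/d)².
S = 5.67×10⁻⁸·(9360)⁴·(2.56×10⁹/9.27×10¹⁰)² = 3.319×10⁵ W/m².
For an isothermal sphere T⁴ = (1−a)S/(4σ) = 9.512×10¹¹ K⁴.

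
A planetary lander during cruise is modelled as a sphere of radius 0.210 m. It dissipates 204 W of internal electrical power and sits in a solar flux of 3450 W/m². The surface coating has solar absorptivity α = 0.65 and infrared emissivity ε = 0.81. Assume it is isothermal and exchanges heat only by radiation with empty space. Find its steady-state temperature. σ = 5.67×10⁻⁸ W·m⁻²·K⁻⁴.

At steady state, absorbed solar power + internal power = radiated power.
Absorbed: α·S·A_cross = 0.65·3450·0.1385 = 310.7 W (cross-section πr²).
Total input = 310.7 + 204 = 514.7 W.
Radiated: εσ·A_surf·T⁴ with A_surf = 4πr² = 0.5542 m².
T⁴ = 514.7/(0.81·5.67×10⁻⁸·0.5542) = 2.022×10¹⁰ K⁴.

T ≈ 377 K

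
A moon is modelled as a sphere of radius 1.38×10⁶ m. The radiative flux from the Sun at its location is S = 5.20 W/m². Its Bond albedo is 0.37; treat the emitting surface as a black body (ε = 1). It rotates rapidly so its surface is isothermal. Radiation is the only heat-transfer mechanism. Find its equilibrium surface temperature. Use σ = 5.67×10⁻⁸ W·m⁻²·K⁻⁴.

T ≈ 61.6 K

At equilibrium, absorbed power = emitted power.
Absorbing cross-section = πr² = 5.983×10¹² m²; emitting surface = 4πr² = 2.393×10¹³ m² (ratio 4).
(1−a)S·A_cross = εσ·A_surf·T⁴  ⇒  T⁴ = (1−a)S/(4σ).
T⁴ = 0.630·5.20/(4·5.67×10⁻⁸) = 1.444×10⁷ K⁴.
T = (1.444×10⁷)^(1/4).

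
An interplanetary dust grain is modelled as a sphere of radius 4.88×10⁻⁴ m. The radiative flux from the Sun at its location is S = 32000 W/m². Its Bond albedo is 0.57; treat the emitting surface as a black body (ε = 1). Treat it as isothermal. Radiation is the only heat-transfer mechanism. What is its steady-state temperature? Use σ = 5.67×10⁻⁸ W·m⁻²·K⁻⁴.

At equilibrium, absorbed power = emitted power.
Absorbing cross-section = πr² = 7.482×10⁻⁷ m²; emitting surface = 4πr² = 2.993×10⁻⁶ m² (ratio 4).
(1−a)S·A_cross = εσ·A_surf·T⁴  ⇒  T⁴ = (1−a)S/(4σ).
T⁴ = 0.430·32000/(4·5.67×10⁻⁸) = 6.067×10¹⁰ K⁴.
T = (6.067×10¹⁰)^(1/4).

T ≈ 496 K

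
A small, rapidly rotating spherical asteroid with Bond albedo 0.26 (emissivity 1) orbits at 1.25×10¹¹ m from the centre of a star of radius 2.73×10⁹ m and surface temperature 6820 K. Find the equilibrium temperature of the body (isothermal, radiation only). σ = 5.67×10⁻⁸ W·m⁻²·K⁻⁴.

The star's surface emits σT_*⁴; at distance d the flux is S = σT_*⁴(R_*/d)².
S = 5.67×10⁻⁸·(6820)⁴·(2.73×10⁹/1.25×10¹¹)² = 58510 W/m².
For an isothermal sphere T⁴ = (1−a)S/(4σ) = 1.909×10¹¹ K⁴.

T ≈ 661 K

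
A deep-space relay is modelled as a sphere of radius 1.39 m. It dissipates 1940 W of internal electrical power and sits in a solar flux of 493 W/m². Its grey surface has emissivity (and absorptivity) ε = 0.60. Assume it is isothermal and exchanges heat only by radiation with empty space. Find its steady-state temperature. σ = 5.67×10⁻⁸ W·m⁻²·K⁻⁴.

T ≈ 259 K

At steady state, absorbed solar power + internal power = radiated power.
Absorbed: α·S·A_cross = 0.60·493·6.070 = 1795 W (cross-section πr²).
Total input = 1795 + 1940 = 3735 W.
Radiated: εσ·A_surf·T⁴ with A_surf = 4πr² = 24.28 m².
T⁴ = 3735/(0.60·5.67×10⁻⁸·24.28) = 4.522×10⁹ K⁴.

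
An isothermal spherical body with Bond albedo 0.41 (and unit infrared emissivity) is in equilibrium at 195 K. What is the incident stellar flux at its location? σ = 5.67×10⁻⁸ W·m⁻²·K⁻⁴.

S ≈ 556 W/m²

(1−a)S·πr² = σ·4πr²·T⁴ ⇒ S = 4σT⁴/(1−a).
S = 4·5.67×10⁻⁸·1.446×10⁹/0.590.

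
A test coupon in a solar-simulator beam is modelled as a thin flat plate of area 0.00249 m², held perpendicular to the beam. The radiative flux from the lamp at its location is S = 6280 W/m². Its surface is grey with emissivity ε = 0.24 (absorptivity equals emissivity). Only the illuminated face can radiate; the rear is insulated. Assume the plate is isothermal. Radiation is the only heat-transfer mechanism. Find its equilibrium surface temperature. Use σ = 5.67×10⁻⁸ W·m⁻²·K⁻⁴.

At equilibrium, absorbed power = emitted power.
Absorbing cross-section = A = 0.002490 m²; emitting surface = A = 0.002490 m² (ratio 1).
εS·A_cross = εσ·A_surf·T⁴  ⇒  T⁴ = S/(1σ)   (ε cancels).
T⁴ = 6280/(1·5.67×10⁻⁸) = 1.108×10¹¹ K⁴.
T = (1.108×10¹¹)^(1/4).

T ≈ 577 K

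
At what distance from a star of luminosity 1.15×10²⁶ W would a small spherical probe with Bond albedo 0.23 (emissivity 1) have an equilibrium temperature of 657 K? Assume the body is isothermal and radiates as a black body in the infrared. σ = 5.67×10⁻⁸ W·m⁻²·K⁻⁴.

For an isothermal black-emitting sphere, (1−a)S·πr² = σ·4πr²·T⁴ ⇒ S = 4σT⁴/(1−a).
S = 4·5.67×10⁻⁸·(657)⁴/0.770 = 54880 W/m².
Flux falls as S = L/(4πd²), so d = √(L/(4πS)) = √(1.15×10²⁶/(4π·54880)).

d ≈ 1.29×10¹⁰ m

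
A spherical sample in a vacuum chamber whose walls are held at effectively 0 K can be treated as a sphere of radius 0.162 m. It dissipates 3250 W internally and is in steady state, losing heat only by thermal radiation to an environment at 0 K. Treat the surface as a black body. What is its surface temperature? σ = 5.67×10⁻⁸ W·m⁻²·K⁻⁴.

Steady state: internal power = radiated power, P = εσA T⁴.
Radiating area A = 4πr² = 0.3298 m².
T⁴ = P/(εσA) = 3250/(1.0·5.67×10⁻⁸·0.3298) = 1.738×10¹¹ K⁴.
T = (1.738×10¹¹)^(1/4).

T ≈ 646 K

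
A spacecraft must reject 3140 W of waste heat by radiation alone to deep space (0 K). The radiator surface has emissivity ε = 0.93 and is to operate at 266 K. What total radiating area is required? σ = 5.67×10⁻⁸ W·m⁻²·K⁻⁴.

A ≈ 11.9 m²

P = εσA T⁴ ⇒ A = P/(εσT⁴).
T⁴ = 5.006×10⁹ K⁴.
A = 3140/(0.93 × 5.67×10⁻⁸ × 5.006×10⁹).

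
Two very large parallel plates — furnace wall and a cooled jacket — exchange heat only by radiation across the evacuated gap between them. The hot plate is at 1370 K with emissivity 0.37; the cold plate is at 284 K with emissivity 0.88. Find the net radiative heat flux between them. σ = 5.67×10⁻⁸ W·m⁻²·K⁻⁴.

q ≈ 70200 W/m²

For two infinite grey parallel plates, q = σ(T₁⁴ − T₂⁴)/(1/ε₁ + 1/ε₂ − 1).
T₁⁴ − T₂⁴ = 3.523×10¹² − 6.505×10⁹ = 3.516×10¹² K⁴.
1/ε₁ + 1/ε₂ − 1 = 2.703 + 1.136 − 1 = 2.839.
q = 5.67×10⁻⁸ × 3.516×10¹² / 2.839.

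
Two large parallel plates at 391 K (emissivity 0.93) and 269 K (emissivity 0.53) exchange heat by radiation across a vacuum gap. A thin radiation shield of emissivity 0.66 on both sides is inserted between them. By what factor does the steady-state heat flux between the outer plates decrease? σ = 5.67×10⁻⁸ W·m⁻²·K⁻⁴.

factor ≈ 2.03

Without shield: q₀ = σΔ(T⁴)/(1/ε₁+1/ε₂−1) with denominator 1.962.
With shield the two gaps are in series; the resistances add: (1/ε₁+1/ε_s−1)+(1/ε_s+1/ε₂−1) = 1.590+2.402 = 3.992.
Heat-flux ratio q₀/q = 3.992/1.962.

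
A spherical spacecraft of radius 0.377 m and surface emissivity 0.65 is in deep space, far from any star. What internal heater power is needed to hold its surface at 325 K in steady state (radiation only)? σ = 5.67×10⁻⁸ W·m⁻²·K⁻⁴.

P ≈ 734 W

P = εσ·4πr²·T⁴.
4πr² = 1.786 m²; T⁴ = 1.116×10¹⁰ K⁴.
P = 0.65·5.67×10⁻⁸·1.786·1.116×10¹⁰.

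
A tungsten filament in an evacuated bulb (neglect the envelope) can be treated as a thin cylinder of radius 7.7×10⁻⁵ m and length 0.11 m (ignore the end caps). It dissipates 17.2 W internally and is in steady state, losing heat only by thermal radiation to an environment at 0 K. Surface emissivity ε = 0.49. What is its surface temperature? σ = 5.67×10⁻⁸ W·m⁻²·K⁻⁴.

Steady state: internal power = radiated power, P = εσA T⁴.
Radiating area A = 2πrL = 5.322×10⁻⁵ m².
T⁴ = P/(εσA) = 17.2/(0.49·5.67×10⁻⁸·5.322×10⁻⁵) = 1.163×10¹³ K⁴.
T = (1.163×10¹³)^(1/4).

T ≈ 1850 K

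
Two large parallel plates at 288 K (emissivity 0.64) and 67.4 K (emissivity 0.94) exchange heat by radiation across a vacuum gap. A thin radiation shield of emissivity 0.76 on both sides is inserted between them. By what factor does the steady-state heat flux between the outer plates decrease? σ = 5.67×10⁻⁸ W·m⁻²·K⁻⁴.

Without shield: q₀ = σΔ(T⁴)/(1/ε₁+1/ε₂−1) with denominator 1.626.
With shield the two gaps are in series; the resistances add: (1/ε₁+1/ε_s−1)+(1/ε_s+1/ε₂−1) = 1.878+1.380 = 3.258.
Heat-flux ratio q₀/q = 3.258/1.626.

factor ≈ 2.00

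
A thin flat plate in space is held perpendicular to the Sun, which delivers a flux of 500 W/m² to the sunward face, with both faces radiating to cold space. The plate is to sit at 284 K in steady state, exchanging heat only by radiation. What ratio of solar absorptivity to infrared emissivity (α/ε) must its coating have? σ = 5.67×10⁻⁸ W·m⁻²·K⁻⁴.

α/ε ≈ 1.48

Balance: αS·A = εσ·2A·T⁴ ⇒ α/ε = 2σT⁴/S.
α/ε = 2·5.67×10⁻⁸·(284)⁴/500 = 2·5.67×10⁻⁸·6.505×10⁹/500.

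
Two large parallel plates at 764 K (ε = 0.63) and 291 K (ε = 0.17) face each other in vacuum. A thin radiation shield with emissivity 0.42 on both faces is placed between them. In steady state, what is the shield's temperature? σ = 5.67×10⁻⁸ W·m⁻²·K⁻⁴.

In steady state the net flux on the hot side equals that on the cold side.
σ(T₁⁴−T_s⁴)/D₁ = σ(T_s⁴−T₂⁴)/D₂, with D₁ = 1/ε₁+1/ε_s−1 = 2.968, D₂ = 1/ε_s+1/ε₂−1 = 7.263.
Solve for T_s⁴: T_s⁴ = (D₂·T₁⁴ + D₁·T₂⁴)/(D₁+D₂) = 2.439×10¹¹ K⁴.

T_s ≈ 703 K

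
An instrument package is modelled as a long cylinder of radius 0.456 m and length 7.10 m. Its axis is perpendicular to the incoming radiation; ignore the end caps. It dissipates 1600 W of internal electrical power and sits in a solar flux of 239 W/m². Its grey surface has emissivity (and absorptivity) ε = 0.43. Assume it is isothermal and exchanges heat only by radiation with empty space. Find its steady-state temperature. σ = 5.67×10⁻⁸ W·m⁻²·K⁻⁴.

T ≈ 260 K

At steady state, absorbed solar power + internal power = radiated power.
Absorbed: α·S·A_cross = 0.43·239·6.475 = 665.5 W (cross-section 2rL).
Total input = 665.5 + 1600 = 2265 W.
Radiated: εσ·A_surf·T⁴ with A_surf = 2πrL = 20.34 m².
T⁴ = 2265/(0.43·5.67×10⁻⁸·20.34) = 4.568×10⁹ K⁴.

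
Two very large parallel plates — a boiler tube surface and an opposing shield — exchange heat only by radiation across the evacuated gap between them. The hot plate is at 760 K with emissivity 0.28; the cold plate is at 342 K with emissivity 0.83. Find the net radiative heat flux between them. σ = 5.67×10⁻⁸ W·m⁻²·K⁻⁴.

q ≈ 4800 W/m²

For two infinite grey parallel plates, q = σ(T₁⁴ − T₂⁴)/(1/ε₁ + 1/ε₂ − 1).
T₁⁴ − T₂⁴ = 3.336×10¹¹ − 1.368×10¹⁰ = 3.199×10¹¹ K⁴.
1/ε₁ + 1/ε₂ − 1 = 3.571 + 1.205 − 1 = 3.776.
q = 5.67×10⁻⁸ × 3.199×10¹¹ / 3.776.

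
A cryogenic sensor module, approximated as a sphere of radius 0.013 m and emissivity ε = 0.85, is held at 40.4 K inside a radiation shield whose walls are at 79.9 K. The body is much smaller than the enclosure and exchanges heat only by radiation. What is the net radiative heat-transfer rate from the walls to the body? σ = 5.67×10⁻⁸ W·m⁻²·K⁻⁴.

P_net ≈ 0.00390 W

For a small grey body in a large enclosure: P_net = εσA(T_body⁴ − T_wall⁴).
A = 4πr² = 0.002124 m²; T_body⁴ − T_wall⁴ = 2.664×10⁶ − 4.076×10⁷ = -3.809×10⁷ K⁴.
|P_net| = 0.85·5.67×10⁻⁸·0.002124·3.809×10⁷.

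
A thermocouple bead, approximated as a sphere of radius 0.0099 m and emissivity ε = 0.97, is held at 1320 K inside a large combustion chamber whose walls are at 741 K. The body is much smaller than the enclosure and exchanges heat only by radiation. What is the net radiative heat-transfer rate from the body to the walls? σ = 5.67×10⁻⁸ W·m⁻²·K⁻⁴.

For a small grey body in a large enclosure: P_net = εσA(T_body⁴ − T_wall⁴).
A = 4πr² = 0.001232 m²; T_body⁴ − T_wall⁴ = 3.036×10¹² − 3.015×10¹¹ = 2.734×10¹² K⁴.
|P_net| = 0.97·5.67×10⁻⁸·0.001232·2.734×10¹².

P_net ≈ 185 W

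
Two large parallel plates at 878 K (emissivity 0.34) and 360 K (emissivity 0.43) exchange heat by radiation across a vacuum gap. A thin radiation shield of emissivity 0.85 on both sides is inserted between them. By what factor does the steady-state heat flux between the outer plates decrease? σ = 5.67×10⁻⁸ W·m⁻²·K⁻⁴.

factor ≈ 1.32

Without shield: q₀ = σΔ(T⁴)/(1/ε₁+1/ε₂−1) with denominator 4.267.
With shield the two gaps are in series; the resistances add: (1/ε₁+1/ε_s−1)+(1/ε_s+1/ε₂−1) = 3.118+2.502 = 5.620.
Heat-flux ratio q₀/q = 5.620/4.267.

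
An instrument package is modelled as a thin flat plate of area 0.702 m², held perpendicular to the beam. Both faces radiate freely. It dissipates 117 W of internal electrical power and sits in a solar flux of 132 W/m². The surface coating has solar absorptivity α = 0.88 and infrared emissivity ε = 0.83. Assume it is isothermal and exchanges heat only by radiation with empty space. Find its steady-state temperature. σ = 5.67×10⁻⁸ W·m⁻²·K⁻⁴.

T ≈ 234 K

At steady state, absorbed solar power + internal power = radiated power.
Absorbed: α·S·A_cross = 0.88·132·0.7020 = 81.54 W (cross-section A).
Total input = 81.54 + 117 = 198.5 W.
Radiated: εσ·A_surf·T⁴ with A_surf = 2A = 1.404 m².
T⁴ = 198.5/(0.83·5.67×10⁻⁸·1.404) = 3.005×10⁹ K⁴.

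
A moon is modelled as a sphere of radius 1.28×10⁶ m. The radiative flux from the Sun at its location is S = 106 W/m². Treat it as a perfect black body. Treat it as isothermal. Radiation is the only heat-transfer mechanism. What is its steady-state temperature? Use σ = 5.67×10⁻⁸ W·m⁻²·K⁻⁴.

At equilibrium, absorbed power = emitted power.
Absorbing cross-section = πr² = 5.147×10¹² m²; emitting surface = 4πr² = 2.059×10¹³ m² (ratio 4).
S·A_cross = εσ·A_surf·T⁴  ⇒  T⁴ = S/(4σ).
T⁴ = 1.00·106/(4·5.67×10⁻⁸) = 4.674×10⁸ K⁴.
T = (4.674×10⁸)^(1/4).

T ≈ 147 K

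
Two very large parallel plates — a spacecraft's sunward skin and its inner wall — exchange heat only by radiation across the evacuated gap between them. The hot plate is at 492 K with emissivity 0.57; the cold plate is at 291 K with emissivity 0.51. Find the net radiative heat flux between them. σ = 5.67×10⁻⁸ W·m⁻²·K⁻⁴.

q ≈ 1070 W/m²

For two infinite grey parallel plates, q = σ(T₁⁴ − T₂⁴)/(1/ε₁ + 1/ε₂ − 1).
T₁⁴ − T₂⁴ = 5.859×10¹⁰ − 7.171×10⁹ = 5.142×10¹⁰ K⁴.
1/ε₁ + 1/ε₂ − 1 = 1.754 + 1.961 − 1 = 2.715.
q = 5.67×10⁻⁸ × 5.142×10¹⁰ / 2.715.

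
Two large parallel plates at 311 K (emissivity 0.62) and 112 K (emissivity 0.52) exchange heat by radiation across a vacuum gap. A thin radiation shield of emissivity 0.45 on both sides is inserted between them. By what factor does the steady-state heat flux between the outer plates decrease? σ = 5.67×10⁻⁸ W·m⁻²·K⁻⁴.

Without shield: q₀ = σΔ(T⁴)/(1/ε₁+1/ε₂−1) with denominator 2.536.
With shield the two gaps are in series; the resistances add: (1/ε₁+1/ε_s−1)+(1/ε_s+1/ε₂−1) = 2.835+3.145 = 5.980.
Heat-flux ratio q₀/q = 5.980/2.536.

factor ≈ 2.36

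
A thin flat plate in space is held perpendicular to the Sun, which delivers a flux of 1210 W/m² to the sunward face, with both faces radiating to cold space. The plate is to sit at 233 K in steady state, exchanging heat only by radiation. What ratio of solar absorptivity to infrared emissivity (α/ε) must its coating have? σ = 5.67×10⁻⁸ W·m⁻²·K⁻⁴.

α/ε ≈ 0.276

Balance: αS·A = εσ·2A·T⁴ ⇒ α/ε = 2σT⁴/S.
α/ε = 2·5.67×10⁻⁸·(233)⁴/1210 = 2·5.67×10⁻⁸·2.947×10⁹/1210.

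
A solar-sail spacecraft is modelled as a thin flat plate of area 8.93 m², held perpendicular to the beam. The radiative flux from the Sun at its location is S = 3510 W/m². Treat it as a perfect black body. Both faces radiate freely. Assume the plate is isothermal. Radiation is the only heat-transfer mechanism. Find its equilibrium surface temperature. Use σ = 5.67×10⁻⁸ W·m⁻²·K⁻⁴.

T ≈ 419 K

At equilibrium, absorbed power = emitted power.
Absorbing cross-section = A = 8.930 m²; emitting surface = 2A = 17.86 m² (ratio 2).
S·A_cross = εσ·A_surf·T⁴  ⇒  T⁴ = S/(2σ).
T⁴ = 1.00·3510/(2·5.67×10⁻⁸) = 3.095×10¹⁰ K⁴.
T = (3.095×10¹⁰)^(1/4).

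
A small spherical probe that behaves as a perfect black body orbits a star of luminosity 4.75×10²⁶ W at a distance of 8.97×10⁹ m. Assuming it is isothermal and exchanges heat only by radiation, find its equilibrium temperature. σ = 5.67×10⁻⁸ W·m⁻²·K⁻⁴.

T ≈ 1200 K

First find the stellar flux at distance d: S = L/(4πd²) = 4.75×10²⁶/(4π·(8.97×10⁹)²) = 4.698×10⁵ W/m².
For an isothermal sphere, absorbed (1−a)S·πr² = emitted σ·4πr²·T⁴, so T⁴ = (1−a)S/(4σ).
T⁴ = 1.00·4.698×10⁵/(4·5.67×10⁻⁸) = 2.071×10¹² K⁴.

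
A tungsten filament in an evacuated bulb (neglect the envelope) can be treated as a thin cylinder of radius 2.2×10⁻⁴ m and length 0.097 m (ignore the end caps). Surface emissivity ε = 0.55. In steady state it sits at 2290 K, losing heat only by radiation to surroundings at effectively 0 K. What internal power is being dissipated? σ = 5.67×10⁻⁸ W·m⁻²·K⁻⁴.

Steady state: P = εσA T⁴.
A = 2πrL = 1.341×10⁻⁴ m²; T⁴ = (2290)⁴ = 2.750×10¹³ K⁴.
P = 0.55 × 5.67×10⁻⁸ × 1.341×10⁻⁴ × 2.750×10¹³.

P ≈ 115 W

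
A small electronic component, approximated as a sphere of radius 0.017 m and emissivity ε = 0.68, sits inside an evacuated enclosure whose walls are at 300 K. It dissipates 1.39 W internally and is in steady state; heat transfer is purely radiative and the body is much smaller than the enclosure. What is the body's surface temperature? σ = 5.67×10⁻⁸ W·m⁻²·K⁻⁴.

T ≈ 366 K

For a small grey body in a large enclosure, net radiated power = εσA(T⁴ − T_w⁴).
Steady state: P = εσA(T⁴ − T_w⁴) with A = 4πr² = 0.003632 m².
T⁴ = P/(εσA) + T_w⁴ = 1.39/(0.68·5.67×10⁻⁸·0.003632) + (300)⁴
    = 9.927×10⁹ + 8.100×10⁹ = 1.803×10¹⁰ K⁴.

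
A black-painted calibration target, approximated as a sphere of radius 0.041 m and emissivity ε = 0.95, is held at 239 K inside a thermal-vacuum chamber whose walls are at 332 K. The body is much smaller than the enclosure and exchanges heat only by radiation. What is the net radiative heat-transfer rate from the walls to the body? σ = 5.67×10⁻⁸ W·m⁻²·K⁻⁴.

For a small grey body in a large enclosure: P_net = εσA(T_body⁴ − T_wall⁴).
A = 4πr² = 0.02112 m²; T_body⁴ − T_wall⁴ = 3.263×10⁹ − 1.215×10¹⁰ = -8.887×10⁹ K⁴.
|P_net| = 0.95·5.67×10⁻⁸·0.02112·8.887×10⁹.

P_net ≈ 10.1 W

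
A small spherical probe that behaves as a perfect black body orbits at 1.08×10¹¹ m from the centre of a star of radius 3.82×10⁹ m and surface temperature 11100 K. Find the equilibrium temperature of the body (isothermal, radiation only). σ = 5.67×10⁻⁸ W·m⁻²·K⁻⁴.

The star's surface emits σT_*⁴; at distance d the flux is S = σT_*⁴(R_*/d)².
S = 5.67×10⁻⁸·(11100)⁴·(3.82×10⁹/1.08×10¹¹)² = 1.077×10⁶ W/m².
For an isothermal sphere T⁴ = (1−a)S/(4σ) = 4.748×10¹² K⁴.

T ≈ 1480 K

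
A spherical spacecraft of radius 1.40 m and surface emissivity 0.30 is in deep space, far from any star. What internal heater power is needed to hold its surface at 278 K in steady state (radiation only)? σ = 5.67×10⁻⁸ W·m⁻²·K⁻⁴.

P = εσ·4πr²·T⁴.
4πr² = 24.63 m²; T⁴ = 5.973×10⁹ K⁴.
P = 0.30·5.67×10⁻⁸·24.63·5.973×10⁹.

P ≈ 2500 W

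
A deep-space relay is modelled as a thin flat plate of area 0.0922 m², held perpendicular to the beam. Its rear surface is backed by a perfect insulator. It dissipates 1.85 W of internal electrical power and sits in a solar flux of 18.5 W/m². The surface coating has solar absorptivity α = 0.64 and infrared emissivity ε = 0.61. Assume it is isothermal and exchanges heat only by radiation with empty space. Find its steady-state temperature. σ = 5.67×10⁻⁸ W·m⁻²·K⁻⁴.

T ≈ 174 K

At steady state, absorbed solar power + internal power = radiated power.
Absorbed: α·S·A_cross = 0.64·18.5·0.09220 = 1.092 W (cross-section A).
Total input = 1.092 + 1.85 = 2.942 W.
Radiated: εσ·A_surf·T⁴ with A_surf = A = 0.09220 m².
T⁴ = 2.942/(0.61·5.67×10⁻⁸·0.09220) = 9.225×10⁸ K⁴.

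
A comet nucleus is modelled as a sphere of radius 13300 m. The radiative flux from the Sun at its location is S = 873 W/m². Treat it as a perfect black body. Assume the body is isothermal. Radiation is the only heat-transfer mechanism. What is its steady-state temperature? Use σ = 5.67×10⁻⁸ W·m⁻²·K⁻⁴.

At equilibrium, absorbed power = emitted power.
Absorbing cross-section = πr² = 5.557×10⁸ m²; emitting surface = 4πr² = 2.223×10⁹ m² (ratio 4).
S·A_cross = εσ·A_surf·T⁴  ⇒  T⁴ = S/(4σ).
T⁴ = 1.00·873/(4·5.67×10⁻⁸) = 3.849×10⁹ K⁴.
T = (3.849×10⁹)^(1/4).

T ≈ 249 K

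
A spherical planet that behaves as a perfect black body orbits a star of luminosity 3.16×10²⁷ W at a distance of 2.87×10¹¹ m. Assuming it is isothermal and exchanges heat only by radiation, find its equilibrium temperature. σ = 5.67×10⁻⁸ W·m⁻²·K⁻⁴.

T ≈ 341 K

First find the stellar flux at distance d: S = L/(4πd²) = 3.16×10²⁷/(4π·(2.87×10¹¹)²) = 3053 W/m².
For an isothermal sphere, absorbed (1−a)S·πr² = emitted σ·4πr²·T⁴, so T⁴ = (1−a)S/(4σ).
T⁴ = 1.00·3053/(4·5.67×10⁻⁸) = 1.346×10¹⁰ K⁴.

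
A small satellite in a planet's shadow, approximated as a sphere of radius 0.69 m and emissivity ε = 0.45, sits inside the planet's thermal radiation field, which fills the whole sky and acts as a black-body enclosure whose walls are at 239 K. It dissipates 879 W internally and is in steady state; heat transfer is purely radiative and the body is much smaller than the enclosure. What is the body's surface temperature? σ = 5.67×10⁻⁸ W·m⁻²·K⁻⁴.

For a small grey body in a large enclosure, net radiated power = εσA(T⁴ − T_w⁴).
Steady state: P = εσA(T⁴ − T_w⁴) with A = 4πr² = 5.983 m².
T⁴ = P/(εσA) + T_w⁴ = 879/(0.45·5.67×10⁻⁸·5.983) + (239)⁴
    = 5.758×10⁹ + 3.263×10⁹ = 9.021×10⁹ K⁴.

T ≈ 308 K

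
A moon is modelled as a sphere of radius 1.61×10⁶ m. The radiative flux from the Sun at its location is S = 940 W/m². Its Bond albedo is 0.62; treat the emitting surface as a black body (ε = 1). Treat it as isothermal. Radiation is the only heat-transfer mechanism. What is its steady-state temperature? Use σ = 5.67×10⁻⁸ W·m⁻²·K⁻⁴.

T ≈ 199 K

At equilibrium, absorbed power = emitted power.
Absorbing cross-section = πr² = 8.143×10¹² m²; emitting surface = 4πr² = 3.257×10¹³ m² (ratio 4).
(1−a)S·A_cross = εσ·A_surf·T⁴  ⇒  T⁴ = (1−a)S/(4σ).
T⁴ = 0.380·940/(4·5.67×10⁻⁸) = 1.575×10⁹ K⁴.
T = (1.575×10⁹)^(1/4).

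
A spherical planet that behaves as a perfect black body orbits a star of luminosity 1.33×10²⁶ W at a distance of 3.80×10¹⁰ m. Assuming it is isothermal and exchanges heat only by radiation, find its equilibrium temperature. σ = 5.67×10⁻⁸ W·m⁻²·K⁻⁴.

T ≈ 424 K

First find the stellar flux at distance d: S = L/(4πd²) = 1.33×10²⁶/(4π·(3.80×10¹⁰)²) = 7330 W/m².
For an isothermal sphere, absorbed (1−a)S·πr² = emitted σ·4πr²·T⁴, so T⁴ = (1−a)S/(4σ).
T⁴ = 1.00·7330/(4·5.67×10⁻⁸) = 3.232×10¹⁰ K⁴.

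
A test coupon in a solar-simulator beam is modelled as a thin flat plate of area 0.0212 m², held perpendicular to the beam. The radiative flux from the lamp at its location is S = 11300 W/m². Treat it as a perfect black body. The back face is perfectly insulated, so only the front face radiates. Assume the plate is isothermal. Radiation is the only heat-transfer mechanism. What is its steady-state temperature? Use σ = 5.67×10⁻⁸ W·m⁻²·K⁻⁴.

At equilibrium, absorbed power = emitted power.
Absorbing cross-section = A = 0.02120 m²; emitting surface = A = 0.02120 m² (ratio 1).
S·A_cross = εσ·A_surf·T⁴  ⇒  T⁴ = S/(1σ).
T⁴ = 1.00·11300/(1·5.67×10⁻⁸) = 1.993×10¹¹ K⁴.
T = (1.993×10¹¹)^(1/4).

T ≈ 668 K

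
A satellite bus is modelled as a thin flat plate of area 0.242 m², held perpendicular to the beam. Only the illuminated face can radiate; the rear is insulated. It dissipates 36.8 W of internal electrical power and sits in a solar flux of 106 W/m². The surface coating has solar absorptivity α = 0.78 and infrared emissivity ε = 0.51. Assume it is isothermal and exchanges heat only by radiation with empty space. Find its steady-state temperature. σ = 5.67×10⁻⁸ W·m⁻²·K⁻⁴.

At steady state, absorbed solar power + internal power = radiated power.
Absorbed: α·S·A_cross = 0.78·106·0.2420 = 20.01 W (cross-section A).
Total input = 20.01 + 36.8 = 56.81 W.
Radiated: εσ·A_surf·T⁴ with A_surf = A = 0.2420 m².
T⁴ = 56.81/(0.51·5.67×10⁻⁸·0.2420) = 8.118×10⁹ K⁴.

T ≈ 300 K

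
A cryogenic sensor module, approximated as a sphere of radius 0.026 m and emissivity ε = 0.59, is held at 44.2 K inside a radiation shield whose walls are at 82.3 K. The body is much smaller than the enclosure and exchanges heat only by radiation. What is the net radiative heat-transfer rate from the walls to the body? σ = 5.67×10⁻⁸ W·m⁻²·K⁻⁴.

For a small grey body in a large enclosure: P_net = εσA(T_body⁴ − T_wall⁴).
A = 4πr² = 0.008495 m²; T_body⁴ − T_wall⁴ = 3.817×10⁶ − 4.588×10⁷ = -4.206×10⁷ K⁴.
|P_net| = 0.59·5.67×10⁻⁸·0.008495·4.206×10⁷.

P_net ≈ 0.0120 W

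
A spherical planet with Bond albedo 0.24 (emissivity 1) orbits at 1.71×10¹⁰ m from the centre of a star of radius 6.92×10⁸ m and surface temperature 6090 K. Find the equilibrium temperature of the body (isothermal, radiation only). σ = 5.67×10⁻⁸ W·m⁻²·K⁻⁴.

The star's surface emits σT_*⁴; at distance d the flux is S = σT_*⁴(R_*/d)².
S = 5.67×10⁻⁸·(6090)⁴·(6.92×10⁸/1.71×10¹⁰)² = 1.277×10⁵ W/m².
For an isothermal sphere T⁴ = (1−a)S/(4σ) = 4.280×10¹¹ K⁴.

T ≈ 809 K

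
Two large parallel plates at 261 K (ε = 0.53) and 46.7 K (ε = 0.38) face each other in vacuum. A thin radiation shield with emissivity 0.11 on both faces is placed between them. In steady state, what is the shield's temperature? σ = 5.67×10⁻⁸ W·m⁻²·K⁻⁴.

In steady state the net flux on the hot side equals that on the cold side.
σ(T₁⁴−T_s⁴)/D₁ = σ(T_s⁴−T₂⁴)/D₂, with D₁ = 1/ε₁+1/ε_s−1 = 9.978, D₂ = 1/ε_s+1/ε₂−1 = 10.72.
Solve for T_s⁴: T_s⁴ = (D₂·T₁⁴ + D₁·T₂⁴)/(D₁+D₂) = 2.406×10⁹ K⁴.

T_s ≈ 221 K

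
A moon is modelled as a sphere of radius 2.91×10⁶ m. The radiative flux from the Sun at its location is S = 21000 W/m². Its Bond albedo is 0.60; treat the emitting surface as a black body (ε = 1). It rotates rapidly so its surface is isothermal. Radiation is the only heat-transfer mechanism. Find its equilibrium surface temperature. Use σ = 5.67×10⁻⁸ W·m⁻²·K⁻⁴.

T ≈ 439 K

At equilibrium, absorbed power = emitted power.
Absorbing cross-section = πr² = 2.660×10¹³ m²; emitting surface = 4πr² = 1.064×10¹⁴ m² (ratio 4).
(1−a)S·A_cross = εσ·A_surf·T⁴  ⇒  T⁴ = (1−a)S/(4σ).
T⁴ = 0.400·21000/(4·5.67×10⁻⁸) = 3.704×10¹⁰ K⁴.
T = (3.704×10¹⁰)^(1/4).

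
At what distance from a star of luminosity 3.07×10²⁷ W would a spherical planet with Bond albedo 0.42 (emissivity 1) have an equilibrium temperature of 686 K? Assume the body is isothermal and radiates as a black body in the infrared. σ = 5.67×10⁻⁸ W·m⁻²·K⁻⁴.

For an isothermal black-emitting sphere, (1−a)S·πr² = σ·4πr²·T⁴ ⇒ S = 4σT⁴/(1−a).
S = 4·5.67×10⁻⁸·(686)⁴/0.580 = 86600 W/m².
Flux falls as S = L/(4πd²), so d = √(L/(4πS)) = √(3.07×10²⁷/(4π·86600)).

d ≈ 5.31×10¹⁰ m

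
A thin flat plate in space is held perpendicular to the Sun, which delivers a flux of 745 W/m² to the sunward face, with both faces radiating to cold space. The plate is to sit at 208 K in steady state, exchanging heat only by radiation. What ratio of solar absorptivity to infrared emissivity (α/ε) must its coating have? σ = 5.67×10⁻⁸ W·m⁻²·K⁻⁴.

α/ε ≈ 0.285

Balance: αS·A = εσ·2A·T⁴ ⇒ α/ε = 2σT⁴/S.
α/ε = 2·5.67×10⁻⁸·(208)⁴/745 = 2·5.67×10⁻⁸·1.872×10⁹/745.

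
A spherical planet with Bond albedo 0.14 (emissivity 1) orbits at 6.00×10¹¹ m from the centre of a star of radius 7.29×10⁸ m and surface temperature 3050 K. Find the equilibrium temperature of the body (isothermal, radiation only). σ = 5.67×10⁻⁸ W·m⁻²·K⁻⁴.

The star's surface emits σT_*⁴; at distance d the flux is S = σT_*⁴(R_*/d)².
S = 5.67×10⁻⁸·(3050)⁴·(7.29×10⁸/6.00×10¹¹)² = 7.243 W/m².
For an isothermal sphere T⁴ = (1−a)S/(4σ) = 2.747×10⁷ K⁴.

T ≈ 72.4 K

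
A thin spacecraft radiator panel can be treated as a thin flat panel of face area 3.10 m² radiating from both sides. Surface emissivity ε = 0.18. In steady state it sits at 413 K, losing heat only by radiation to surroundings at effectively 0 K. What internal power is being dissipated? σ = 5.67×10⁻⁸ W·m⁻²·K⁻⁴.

P ≈ 1840 W

Steady state: P = εσA T⁴.
A = 2·3.10 = 6.200 m²; T⁴ = (413)⁴ = 2.909×10¹⁰ K⁴.
P = 0.18 × 5.67×10⁻⁸ × 6.200 × 2.909×10¹⁰.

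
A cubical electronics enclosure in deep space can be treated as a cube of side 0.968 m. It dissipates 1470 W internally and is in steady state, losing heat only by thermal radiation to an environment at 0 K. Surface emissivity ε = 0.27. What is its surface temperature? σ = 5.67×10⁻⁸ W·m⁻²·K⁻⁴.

Steady state: internal power = radiated power, P = εσA T⁴.
Radiating area A = 6L² = 5.622 m².
T⁴ = P/(εσA) = 1470/(0.27·5.67×10⁻⁸·5.622) = 1.708×10¹⁰ K⁴.
T = (1.708×10¹⁰)^(1/4).

T ≈ 362 K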